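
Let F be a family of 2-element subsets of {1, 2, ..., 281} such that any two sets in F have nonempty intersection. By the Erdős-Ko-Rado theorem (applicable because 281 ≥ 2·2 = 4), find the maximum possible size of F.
max |F| = C(280, 1) = 280

Erdős-Ko-Rado (1961): when n ≥ 2k, max |F| = C(n−1, k−1). The bound is attained by the star {A : i ∈ A} for any fixed i ∈ [n]. Here C(281−1, 2−1) = C(280, 1) = 280.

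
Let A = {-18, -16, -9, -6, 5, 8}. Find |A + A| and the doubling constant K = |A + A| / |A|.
K = |A + A| / |A| = 20/6 = 10/3

Enumerate A + A = {a + b : a, b ∈ A}. With |A| = 6, there are |A|^2 = 36 ordered sum pairs; collecting distinct values, A + A = {-36, -34, -32, -27, -25, -24, -22, -18, -15, -13, -12, -11, -10, -8, -4, -1, 2, 10, 13, 16}, so |A + A| = 20. Thus K = 20/6 = 10/3. For comparison, the minimum possible |A + A| over all 6-element sets is 2·6 − 1 = 11 (so min K = 11/6), attained only by arithmetic progressions.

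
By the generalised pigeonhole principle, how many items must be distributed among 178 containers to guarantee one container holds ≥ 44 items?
n = (44 − 1)·178 + 1 = 7655

By the generalised pigeonhole principle, to guarantee some box contains ≥ r objects we need more than (r − 1) · k objects total. Threshold: n = (r − 1) · k + 1. With r = 44 and k = 178: n = 43 · 178 + 1 = 7654 + 1 = 7655. For n = 7654 = 43 · 178, we can put exactly 43 objects in every box, avoiding 44 in any single one — so 7655 is tight.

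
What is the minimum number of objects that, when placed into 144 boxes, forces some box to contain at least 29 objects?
n = (29 − 1)·144 + 1 = 4033

By the generalised pigeonhole principle, to guarantee some box contains ≥ r objects we need more than (r − 1) · k objects total. Threshold: n = (r − 1) · k + 1. With r = 29 and k = 144: n = 28 · 144 + 1 = 4032 + 1 = 4033. For n = 4032 = 28 · 144, we can put exactly 28 objects in every box, avoiding 29 in any single one — so 4033 is tight.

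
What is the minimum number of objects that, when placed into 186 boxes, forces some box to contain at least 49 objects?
n = (49 − 1)·186 + 1 = 8929

By the generalised pigeonhole principle, to guarantee some box contains ≥ r objects we need more than (r − 1) · k objects total. Threshold: n = (r − 1) · k + 1. With r = 49 and k = 186: n = 48 · 186 + 1 = 8928 + 1 = 8929. For n = 8928 = 48 · 186, we can put exactly 48 objects in every box, avoiding 49 in any single one — so 8929 is tight.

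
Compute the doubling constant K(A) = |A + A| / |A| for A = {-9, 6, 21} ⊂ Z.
K = |A + A| / |A| = 5/3

Enumerate A + A = {a + b : a, b ∈ A}. With |A| = 3, there are |A|^2 = 9 ordered sum pairs; collecting distinct values, A + A = {-18, -3, 12, 27, 42}, so |A + A| = 5. Thus K = 5/3. Here |A + A| = 2|A| − 1 = 5, the minimum possible — so K = 5/3 is minimal, which holds iff A is an arithmetic progression.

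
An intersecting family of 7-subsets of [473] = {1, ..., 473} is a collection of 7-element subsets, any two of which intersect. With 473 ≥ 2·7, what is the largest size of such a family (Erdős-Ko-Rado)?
max |F| = C(472, 6) = 14875235279268

Erdős-Ko-Rado (1961): when n ≥ 2k, max |F| = C(n−1, k−1). The bound is attained by the star {A : i ∈ A} for any fixed i ∈ [n]. Here C(473−1, 7−1) = C(472, 6) = 14875235279268.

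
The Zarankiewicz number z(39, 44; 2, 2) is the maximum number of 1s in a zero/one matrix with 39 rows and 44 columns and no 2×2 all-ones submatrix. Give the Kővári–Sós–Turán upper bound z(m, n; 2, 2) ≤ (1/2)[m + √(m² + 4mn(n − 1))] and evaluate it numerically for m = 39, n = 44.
z(39, 44; 2, 2) ≤ (1/2)[39 + √(39² + 4·39·44·43)] = (1/2)[39 + √296673] = 291.8385

Kővári–Sós–Turán: let r_1, ..., r_39 be the row sums and z = Σ r_i the total number of 1s. Each pair of columns can share at most one row with both entries 1 (else a 2×2 all-ones block appears), so Σ_i C(r_i, 2) ≤ C(44, 2) = 946. By convexity Σ_i C(r_i, 2) ≥ 39·C(z/39, 2) = z(z − 39)/(2·39), giving z² − 39z − 39·44·43 ≤ 0 and hence z ≤ (1/2)[39 + √(1521 + 4·73788)] = (1/2)[39 + √296673] ≈ (1/2)(39 + 544.677) = 291.8385.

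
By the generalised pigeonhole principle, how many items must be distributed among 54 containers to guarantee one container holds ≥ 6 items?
n = (6 − 1)·54 + 1 = 271

By the generalised pigeonhole principle, to guarantee some box contains ≥ r objects we need more than (r − 1) · k objects total. Threshold: n = (r − 1) · k + 1. With r = 6 and k = 54: n = 5 · 54 + 1 = 270 + 1 = 271. For n = 270 = 5 · 54, we can put exactly 5 objects in every box, avoiding 6 in any single one — so 271 is tight.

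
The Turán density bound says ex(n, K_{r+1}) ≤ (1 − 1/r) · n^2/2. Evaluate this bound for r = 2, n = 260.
Turán density bound = (1/2) · 260^2/2 = 16900

Turán's theorem: ex(n, K_{r+1}) is achieved by the complete r-partite Turán graph T(n, r) with parts as balanced as possible, and is at most (1 − 1/r) · n^2/2. For r = 2, n = 260: the density bound is (1/2) · 67600/2 = 16900. Since 2 ∣ 260, the Turán graph T(260, 2) has parts of equal size 130, and its edge count e(T(260, 2)) = 16900 attains the density bound exactly.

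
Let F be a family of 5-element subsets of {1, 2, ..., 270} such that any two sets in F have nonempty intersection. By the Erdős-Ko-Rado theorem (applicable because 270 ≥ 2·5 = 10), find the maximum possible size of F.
max |F| = C(269, 4) = 213338251

The Erdős-Ko-Rado theorem states: for n ≥ 2k, an intersecting family of k-subsets of an n-element set has size at most C(n − 1, k − 1), with equality for 'star' families {A ⊆ [n] : |A| = k, i ∈ A} (fix an element i). For n = 270, k = 5: C(269, 4) = 213338251.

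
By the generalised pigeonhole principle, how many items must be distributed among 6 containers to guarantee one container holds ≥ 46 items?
n = (46 − 1)·6 + 1 = 271

By the generalised pigeonhole principle, to guarantee some box contains ≥ r objects we need more than (r − 1) · k objects total. Threshold: n = (r − 1) · k + 1. With r = 46 and k = 6: n = 45 · 6 + 1 = 270 + 1 = 271. For n = 270 = 45 · 6, we can put exactly 45 objects in every box, avoiding 46 in any single one — so 271 is tight.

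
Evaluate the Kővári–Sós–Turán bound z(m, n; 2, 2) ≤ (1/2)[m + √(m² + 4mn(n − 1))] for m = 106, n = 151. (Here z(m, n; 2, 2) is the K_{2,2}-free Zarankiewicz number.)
z(106, 151; 2, 2) ≤ (1/2)[106 + √(106² + 4·106·151·150)] = (1/2)[106 + √9614836] = 1603.39

Kővári–Sós–Turán: let r_1, ..., r_106 be the row sums and z = Σ r_i the total number of 1s. Each pair of columns can share at most one row with both entries 1 (else a 2×2 all-ones block appears), so Σ_i C(r_i, 2) ≤ C(151, 2) = 11325. By convexity Σ_i C(r_i, 2) ≥ 106·C(z/106, 2) = z(z − 106)/(2·106), giving z² − 106z − 106·151·150 ≤ 0 and hence z ≤ (1/2)[106 + √(11236 + 4·2400900)] = (1/2)[106 + √9614836] ≈ (1/2)(106 + 3100.7799) = 1603.39.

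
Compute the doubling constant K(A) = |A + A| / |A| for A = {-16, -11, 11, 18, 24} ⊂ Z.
K = |A + A| / |A| = 15/5 = 3

Enumerate A + A = {a + b : a, b ∈ A}. With |A| = 5, there are |A|^2 = 25 ordered sum pairs; collecting distinct values, A + A = {-32, -27, -22, -5, 0, 2, 7, 8, 13, 22, 29, 35, 36, 42, 48}, so |A + A| = 15. Thus K = 15/5 = 3. For comparison, the minimum possible |A + A| over all 5-element sets is 2·5 − 1 = 9 (so min K = 9/5), attained only by arithmetic progressions.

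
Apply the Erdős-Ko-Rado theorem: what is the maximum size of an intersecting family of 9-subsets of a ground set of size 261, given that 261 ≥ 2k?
max |F| = C(260, 8) = 464557848245920

Erdős-Ko-Rado (1961): when n ≥ 2k, max |F| = C(n−1, k−1). The bound is attained by the star {A : i ∈ A} for any fixed i ∈ [n]. Here C(261−1, 9−1) = C(260, 8) = 464557848245920.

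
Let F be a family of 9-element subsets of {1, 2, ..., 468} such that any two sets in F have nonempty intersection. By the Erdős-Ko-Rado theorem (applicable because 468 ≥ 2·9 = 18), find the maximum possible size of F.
max |F| = C(467, 8) = 52824443549550310

The Erdős-Ko-Rado theorem states: for n ≥ 2k, an intersecting family of k-subsets of an n-element set has size at most C(n − 1, k − 1), with equality for 'star' families {A ⊆ [n] : |A| = k, i ∈ A} (fix an element i). For n = 468, k = 9: C(467, 8) = 52824443549550310.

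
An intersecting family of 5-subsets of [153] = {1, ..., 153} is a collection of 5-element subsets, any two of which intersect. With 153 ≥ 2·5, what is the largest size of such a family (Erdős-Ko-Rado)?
max |F| = C(152, 4) = 21374050

The Erdős-Ko-Rado theorem states: for n ≥ 2k, an intersecting family of k-subsets of an n-element set has size at most C(n − 1, k − 1), with equality for 'star' families {A ⊆ [n] : |A| = k, i ∈ A} (fix an element i). For n = 153, k = 5: C(152, 4) = 21374050.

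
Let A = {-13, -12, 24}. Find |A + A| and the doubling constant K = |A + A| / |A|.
K = |A + A| / |A| = 6/3 = 2

Enumerate A + A = {a + b : a, b ∈ A}. With |A| = 3, there are |A|^2 = 9 ordered sum pairs; collecting distinct values, A + A = {-26, -25, -24, 11, 12, 48}, so |A + A| = 6. Thus K = 6/3 = 2. For comparison, the minimum possible |A + A| over all 3-element sets is 2·3 − 1 = 5 (so min K = 5/3), attained only by arithmetic progressions.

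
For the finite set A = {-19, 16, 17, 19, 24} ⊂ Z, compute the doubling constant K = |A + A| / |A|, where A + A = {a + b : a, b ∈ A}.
K = |A + A| / |A| = 15/5 = 3

Enumerate A + A = {a + b : a, b ∈ A}. With |A| = 5, there are |A|^2 = 25 ordered sum pairs; collecting distinct values, A + A = {-38, -3, -2, 0, 5, 32, 33, 34, 35, 36, 38, 40, 41, 43, 48}, so |A + A| = 15. Thus K = 15/5 = 3. For comparison, the minimum possible |A + A| over all 5-element sets is 2·5 − 1 = 9 (so min K = 9/5), attained only by arithmetic progressions.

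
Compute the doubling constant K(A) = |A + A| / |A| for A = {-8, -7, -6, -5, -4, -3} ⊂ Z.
K = |A + A| / |A| = 11/6

Enumerate A + A = {a + b : a, b ∈ A}. With |A| = 6, there are |A|^2 = 36 ordered sum pairs; collecting distinct values, A + A = {-16, -15, -14, -13, -12, -11, -10, -9, -8, -7, -6}, so |A + A| = 11. Thus K = 11/6. Here |A + A| = 2|A| − 1 = 11, the minimum possible — so K = 11/6 is minimal, which holds iff A is an arithmetic progression.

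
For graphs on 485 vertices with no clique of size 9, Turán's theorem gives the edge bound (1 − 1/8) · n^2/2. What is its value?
Turán density bound = (7/8) · 485^2/2 = 1646575/16 ≈ 102910.9375

Turán's theorem: ex(n, K_{r+1}) is achieved by the complete r-partite Turán graph T(n, r) with parts as balanced as possible, and is at most (1 − 1/r) · n^2/2. For r = 8, n = 485: the density bound is (7/8) · 235225/2 = 1646575/16 ≈ 102910.9375. The integer-valued extremum is e(T(485, 8)) = 102910, which is strictly less than the density bound 1646575/16 since 8 ∤ 485 (the parts of T(485, 8) cannot all be equal).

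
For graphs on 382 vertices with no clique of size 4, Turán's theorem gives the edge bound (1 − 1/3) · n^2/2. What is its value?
Turán density bound = (2/3) · 382^2/2 = 145924/3 ≈ 48641.3333

Turán's theorem: ex(n, K_{r+1}) is achieved by the complete r-partite Turán graph T(n, r) with parts as balanced as possible, and is at most (1 − 1/r) · n^2/2. For r = 3, n = 382: the density bound is (2/3) · 145924/2 = 145924/3 ≈ 48641.3333. The integer-valued extremum is e(T(382, 3)) = 48641, which is strictly less than the density bound 145924/3 since 3 ∤ 382 (the parts of T(382, 3) cannot all be equal).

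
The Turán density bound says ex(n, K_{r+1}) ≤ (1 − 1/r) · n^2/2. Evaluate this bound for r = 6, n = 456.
Turán density bound = (5/6) · 456^2/2 = 86640

Turán's theorem: ex(n, K_{r+1}) is achieved by the complete r-partite Turán graph T(n, r) with parts as balanced as possible, and is at most (1 − 1/r) · n^2/2. For r = 6, n = 456: the density bound is (5/6) · 207936/2 = 86640. Since 6 ∣ 456, the Turán graph T(456, 6) has parts of equal size 76, and its edge count e(T(456, 6)) = 86640 attains the density bound exactly.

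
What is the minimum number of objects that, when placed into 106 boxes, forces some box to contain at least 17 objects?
n = (17 − 1)·106 + 1 = 1697

By the generalised pigeonhole principle, to guarantee some box contains ≥ r objects we need more than (r − 1) · k objects total. Threshold: n = (r − 1) · k + 1. With r = 17 and k = 106: n = 16 · 106 + 1 = 1696 + 1 = 1697. For n = 1696 = 16 · 106, we can put exactly 16 objects in every box, avoiding 17 in any single one — so 1697 is tight.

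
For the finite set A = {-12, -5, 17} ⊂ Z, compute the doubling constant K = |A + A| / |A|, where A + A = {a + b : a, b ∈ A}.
K = |A + A| / |A| = 6/3 = 2

Enumerate A + A = {a + b : a, b ∈ A}. With |A| = 3, there are |A|^2 = 9 ordered sum pairs; collecting distinct values, A + A = {-24, -17, -10, 5, 12, 34}, so |A + A| = 6. Thus K = 6/3 = 2. For comparison, the minimum possible |A + A| over all 3-element sets is 2·3 − 1 = 5 (so min K = 5/3), attained only by arithmetic progressions.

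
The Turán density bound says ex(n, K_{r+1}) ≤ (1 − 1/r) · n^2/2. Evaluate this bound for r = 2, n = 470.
Turán density bound = (1/2) · 470^2/2 = 55225

Turán's theorem: ex(n, K_{r+1}) is achieved by the complete r-partite Turán graph T(n, r) with parts as balanced as possible, and is at most (1 − 1/r) · n^2/2. For r = 2, n = 470: the density bound is (1/2) · 220900/2 = 55225. Since 2 ∣ 470, the Turán graph T(470, 2) has parts of equal size 235, and its edge count e(T(470, 2)) = 55225 attains the density bound exactly.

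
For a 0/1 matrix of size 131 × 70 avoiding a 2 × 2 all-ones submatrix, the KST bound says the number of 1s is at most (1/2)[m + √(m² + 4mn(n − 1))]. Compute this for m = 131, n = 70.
z(131, 70; 2, 2) ≤ (1/2)[131 + √(131² + 4·131·70·69)] = (1/2)[131 + √2548081] = 863.6355

Kővári–Sós–Turán: let r_1, ..., r_131 be the row sums and z = Σ r_i the total number of 1s. Each pair of columns can share at most one row with both entries 1 (else a 2×2 all-ones block appears), so Σ_i C(r_i, 2) ≤ C(70, 2) = 2415. By convexity Σ_i C(r_i, 2) ≥ 131·C(z/131, 2) = z(z − 131)/(2·131), giving z² − 131z − 131·70·69 ≤ 0 and hence z ≤ (1/2)[131 + √(17161 + 4·632730)] = (1/2)[131 + √2548081] ≈ (1/2)(131 + 1596.271) = 863.6355.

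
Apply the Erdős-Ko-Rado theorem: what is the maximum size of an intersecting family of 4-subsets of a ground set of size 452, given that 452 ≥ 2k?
max |F| = C(451, 3) = 15187425

The Erdős-Ko-Rado theorem states: for n ≥ 2k, an intersecting family of k-subsets of an n-element set has size at most C(n − 1, k − 1), with equality for 'star' families {A ⊆ [n] : |A| = k, i ∈ A} (fix an element i). For n = 452, k = 4: C(451, 3) = 15187425.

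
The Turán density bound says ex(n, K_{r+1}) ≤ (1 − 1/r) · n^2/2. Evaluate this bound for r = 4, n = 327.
Turán density bound = (3/4) · 327^2/2 = 320787/8 ≈ 40098.375

Turán's theorem: ex(n, K_{r+1}) is achieved by the complete r-partite Turán graph T(n, r) with parts as balanced as possible, and is at most (1 − 1/r) · n^2/2. For r = 4, n = 327: the density bound is (3/4) · 106929/2 = 320787/8 ≈ 40098.375. The integer-valued extremum is e(T(327, 4)) = 40098, which is strictly less than the density bound 320787/8 since 4 ∤ 327 (the parts of T(327, 4) cannot all be equal).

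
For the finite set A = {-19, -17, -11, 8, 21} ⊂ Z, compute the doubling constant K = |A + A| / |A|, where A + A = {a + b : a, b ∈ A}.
K = |A + A| / |A| = 15/5 = 3

Enumerate A + A = {a + b : a, b ∈ A}. With |A| = 5, there are |A|^2 = 25 ordered sum pairs; collecting distinct values, A + A = {-38, -36, -34, -30, -28, -22, -11, -9, -3, 2, 4, 10, 16, 29, 42}, so |A + A| = 15. Thus K = 15/5 = 3. For comparison, the minimum possible |A + A| over all 5-element sets is 2·5 − 1 = 9 (so min K = 9/5), attained only by arithmetic progressions.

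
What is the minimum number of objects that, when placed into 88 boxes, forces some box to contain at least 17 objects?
n = (17 − 1)·88 + 1 = 1409

By the generalised pigeonhole principle, to guarantee some box contains ≥ r objects we need more than (r − 1) · k objects total. Threshold: n = (r − 1) · k + 1. With r = 17 and k = 88: n = 16 · 88 + 1 = 1408 + 1 = 1409. For n = 1408 = 16 · 88, we can put exactly 16 objects in every box, avoiding 17 in any single one — so 1409 is tight.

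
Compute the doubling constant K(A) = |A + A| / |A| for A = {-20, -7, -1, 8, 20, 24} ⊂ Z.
K = |A + A| / |A| = 21/6 = 7/2

Enumerate A + A = {a + b : a, b ∈ A}. With |A| = 6, there are |A|^2 = 36 ordered sum pairs; collecting distinct values, A + A = {-40, -27, -21, -14, -12, -8, -2, 0, 1, 4, 7, 13, 16, 17, 19, 23, 28, 32, 40, 44, 48}, so |A + A| = 21. Thus K = 21/6 = 7/2. For comparison, the minimum possible |A + A| over all 6-element sets is 2·6 − 1 = 11 (so min K = 11/6), attained only by arithmetic progressions.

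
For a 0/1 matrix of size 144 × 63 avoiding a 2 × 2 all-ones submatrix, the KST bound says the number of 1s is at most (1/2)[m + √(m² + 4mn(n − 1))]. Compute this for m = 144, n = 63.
z(144, 63; 2, 2) ≤ (1/2)[144 + √(144² + 4·144·63·62)] = (1/2)[144 + √2270592] = 825.4242

Kővári–Sós–Turán: let r_1, ..., r_144 be the row sums and z = Σ r_i the total number of 1s. Each pair of columns can share at most one row with both entries 1 (else a 2×2 all-ones block appears), so Σ_i C(r_i, 2) ≤ C(63, 2) = 1953. By convexity Σ_i C(r_i, 2) ≥ 144·C(z/144, 2) = z(z − 144)/(2·144), giving z² − 144z − 144·63·62 ≤ 0 and hence z ≤ (1/2)[144 + √(20736 + 4·562464)] = (1/2)[144 + √2270592] ≈ (1/2)(144 + 1506.8484) = 825.4242.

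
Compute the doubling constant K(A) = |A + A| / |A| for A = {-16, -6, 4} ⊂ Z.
K = |A + A| / |A| = 5/3

Enumerate A + A = {a + b : a, b ∈ A}. With |A| = 3, there are |A|^2 = 9 ordered sum pairs; collecting distinct values, A + A = {-32, -22, -12, -2, 8}, so |A + A| = 5. Thus K = 5/3. Here |A + A| = 2|A| − 1 = 5, the minimum possible — so K = 5/3 is minimal, which holds iff A is an arithmetic progression.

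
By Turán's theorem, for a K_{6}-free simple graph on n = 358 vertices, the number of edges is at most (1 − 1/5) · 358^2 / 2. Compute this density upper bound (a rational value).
Turán density bound = (4/5) · 358^2/2 = 256328/5 ≈ 51265.6

Turán's theorem: ex(n, K_{r+1}) is achieved by the complete r-partite Turán graph T(n, r) with parts as balanced as possible, and is at most (1 − 1/r) · n^2/2. For r = 5, n = 358: the density bound is (4/5) · 128164/2 = 256328/5 ≈ 51265.6. The integer-valued extremum is e(T(358, 5)) = 51265, which is strictly less than the density bound 256328/5 since 5 ∤ 358 (the parts of T(358, 5) cannot all be equal).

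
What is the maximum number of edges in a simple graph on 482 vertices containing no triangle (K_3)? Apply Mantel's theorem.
ex(482, K_3) = ⌊482^2/4⌋ = 58081

Mantel (1907): a triangle-free graph on n vertices has at most ⌊n^2/4⌋ edges, with equality for the complete bipartite graph K_{⌊n/2⌋, ⌈n/2⌉}. For n = 482: ⌊482^2/4⌋ = ⌊232324/4⌋ = 58081. The extremal graph is K_{241, 241}, which has 241·241 = 58081 edges.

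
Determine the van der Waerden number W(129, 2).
W(129, 2) = 129 + 1 = 130

A 2-term AP is any pair of integers, so a monochromatic 2-AP exists iff some colour is used at least twice. With 129 colours, the colouring i ↦ i on {1, ..., 129} uses each colour once, avoiding any monochromatic pair, so W(129, 2) > 129. For {1, ..., 130}, pigeonhole forces two integers of the same colour, which form a monochromatic 2-AP. Hence W(129, 2) = 130.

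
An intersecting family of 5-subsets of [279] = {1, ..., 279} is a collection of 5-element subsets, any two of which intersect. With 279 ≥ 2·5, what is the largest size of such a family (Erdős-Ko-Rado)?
max |F| = C(278, 4) = 243531475

Erdős-Ko-Rado (1961): when n ≥ 2k, max |F| = C(n−1, k−1). The bound is attained by the star {A : i ∈ A} for any fixed i ∈ [n]. Here C(279−1, 5−1) = C(278, 4) = 243531475.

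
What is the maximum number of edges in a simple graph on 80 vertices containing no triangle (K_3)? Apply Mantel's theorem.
ex(80, K_3) = ⌊80^2/4⌋ = 1600

Mantel (1907): a triangle-free graph on n vertices has at most ⌊n^2/4⌋ edges, with equality for the complete bipartite graph K_{⌊n/2⌋, ⌈n/2⌉}. For n = 80: ⌊80^2/4⌋ = ⌊6400/4⌋ = 1600. The extremal graph is K_{40, 40}, which has 40·40 = 1600 edges.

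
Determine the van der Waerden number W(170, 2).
W(170, 2) = 170 + 1 = 171

A 2-term AP is any pair of integers, so a monochromatic 2-AP exists iff some colour is used at least twice. With 170 colours, the colouring i ↦ i on {1, ..., 170} uses each colour once, avoiding any monochromatic pair, so W(170, 2) > 170. For {1, ..., 171}, pigeonhole forces two integers of the same colour, which form a monochromatic 2-AP. Hence W(170, 2) = 171.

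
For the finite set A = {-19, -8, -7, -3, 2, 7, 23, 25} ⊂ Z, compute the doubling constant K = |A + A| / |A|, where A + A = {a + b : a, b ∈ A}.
K = |A + A| / |A| = 32/8 = 4

Enumerate A + A = {a + b : a, b ∈ A}. With |A| = 8, there are |A|^2 = 64 ordered sum pairs; collecting distinct values, A + A = {-38, -27, -26, -22, -17, -16, -15, -14, -12, -11, -10, -6, -5, -1, 0, 4, 6, 9, 14, 15, 16, 17, 18, 20, 22, 25, 27, 30, 32, 46, 48, 50}, so |A + A| = 32. Thus K = 32/8 = 4. For comparison, the minimum possible |A + A| over all 8-element sets is 2·8 − 1 = 15 (so min K = 15/8), attained only by arithmetic progressions.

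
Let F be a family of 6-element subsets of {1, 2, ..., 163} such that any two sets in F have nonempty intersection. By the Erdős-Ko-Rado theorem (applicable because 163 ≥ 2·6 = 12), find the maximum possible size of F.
max |F| = C(162, 5) = 873642672

The Erdős-Ko-Rado theorem states: for n ≥ 2k, an intersecting family of k-subsets of an n-element set has size at most C(n − 1, k − 1), with equality for 'star' families {A ⊆ [n] : |A| = k, i ∈ A} (fix an element i). For n = 163, k = 6: C(162, 5) = 873642672.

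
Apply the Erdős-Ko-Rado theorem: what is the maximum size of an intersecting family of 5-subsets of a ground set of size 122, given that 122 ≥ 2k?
max |F| = C(121, 4) = 8495410

Erdős-Ko-Rado (1961): when n ≥ 2k, max |F| = C(n−1, k−1). The bound is attained by the star {A : i ∈ A} for any fixed i ∈ [n]. Here C(122−1, 5−1) = C(121, 4) = 8495410.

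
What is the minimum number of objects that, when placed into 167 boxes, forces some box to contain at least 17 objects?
n = (17 − 1)·167 + 1 = 2673

By the generalised pigeonhole principle, to guarantee some box contains ≥ r objects we need more than (r − 1) · k objects total. Threshold: n = (r − 1) · k + 1. With r = 17 and k = 167: n = 16 · 167 + 1 = 2672 + 1 = 2673. For n = 2672 = 16 · 167, we can put exactly 16 objects in every box, avoiding 17 in any single one — so 2673 is tight.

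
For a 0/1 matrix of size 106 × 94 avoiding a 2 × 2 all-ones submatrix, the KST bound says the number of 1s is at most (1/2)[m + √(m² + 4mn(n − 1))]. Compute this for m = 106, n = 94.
z(106, 94; 2, 2) ≤ (1/2)[106 + √(106² + 4·106·94·93)] = (1/2)[106 + √3717844] = 1017.0856

Kővári–Sós–Turán: let r_1, ..., r_106 be the row sums and z = Σ r_i the total number of 1s. Each pair of columns can share at most one row with both entries 1 (else a 2×2 all-ones block appears), so Σ_i C(r_i, 2) ≤ C(94, 2) = 4371. By convexity Σ_i C(r_i, 2) ≥ 106·C(z/106, 2) = z(z − 106)/(2·106), giving z² − 106z − 106·94·93 ≤ 0 and hence z ≤ (1/2)[106 + √(11236 + 4·926652)] = (1/2)[106 + √3717844] ≈ (1/2)(106 + 1928.1712) = 1017.0856.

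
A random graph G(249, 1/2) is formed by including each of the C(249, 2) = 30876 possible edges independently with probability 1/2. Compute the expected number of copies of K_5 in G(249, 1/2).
E[# K_5] = C(249, 5) · (1/2)^C(5, 2) = 7660690674 / 2^10 = 3830345337/512 ≈ 7481143.236328

For each 5-subset S of vertices (there are C(249, 5) = 7660690674 such S), let X_S = 1 if S induces a K_5 (all C(5, 2) = 10 edges present). Then P(X_S = 1) = (1/2)^10 = 1/1024. By linearity of expectation, E[# K_5] = C(249, 5) · (1/2)^10 = 7660690674 / 1024 = 3830345337/512 ≈ 7481143.236328.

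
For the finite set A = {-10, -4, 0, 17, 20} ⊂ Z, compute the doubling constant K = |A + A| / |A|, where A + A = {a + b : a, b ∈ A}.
K = |A + A| / |A| = 15/5 = 3

Enumerate A + A = {a + b : a, b ∈ A}. With |A| = 5, there are |A|^2 = 25 ordered sum pairs; collecting distinct values, A + A = {-20, -14, -10, -8, -4, 0, 7, 10, 13, 16, 17, 20, 34, 37, 40}, so |A + A| = 15. Thus K = 15/5 = 3. For comparison, the minimum possible |A + A| over all 5-element sets is 2·5 − 1 = 9 (so min K = 9/5), attained only by arithmetic progressions.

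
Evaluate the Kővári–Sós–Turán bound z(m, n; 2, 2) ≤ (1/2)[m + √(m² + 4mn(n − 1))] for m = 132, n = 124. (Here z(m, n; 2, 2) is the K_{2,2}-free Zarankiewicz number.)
z(132, 124; 2, 2) ≤ (1/2)[132 + √(132² + 4·132·124·123)] = (1/2)[132 + √8070480] = 1486.4295

Kővári–Sós–Turán: let r_1, ..., r_132 be the row sums and z = Σ r_i the total number of 1s. Each pair of columns can share at most one row with both entries 1 (else a 2×2 all-ones block appears), so Σ_i C(r_i, 2) ≤ C(124, 2) = 7626. By convexity Σ_i C(r_i, 2) ≥ 132·C(z/132, 2) = z(z − 132)/(2·132), giving z² − 132z − 132·124·123 ≤ 0 and hence z ≤ (1/2)[132 + √(17424 + 4·2013264)] = (1/2)[132 + √8070480] ≈ (1/2)(132 + 2840.859) = 1486.4295.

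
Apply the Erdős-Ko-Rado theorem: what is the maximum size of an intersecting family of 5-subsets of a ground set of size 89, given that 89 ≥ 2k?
max |F| = C(88, 4) = 2331890

The Erdős-Ko-Rado theorem states: for n ≥ 2k, an intersecting family of k-subsets of an n-element set has size at most C(n − 1, k − 1), with equality for 'star' families {A ⊆ [n] : |A| = k, i ∈ A} (fix an element i). For n = 89, k = 5: C(88, 4) = 2331890.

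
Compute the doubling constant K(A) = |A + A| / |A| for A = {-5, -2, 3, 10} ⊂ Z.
K = |A + A| / |A| = 10/4 = 5/2

Enumerate A + A = {a + b : a, b ∈ A}. With |A| = 4, there are |A|^2 = 16 ordered sum pairs; collecting distinct values, A + A = {-10, -7, -4, -2, 1, 5, 6, 8, 13, 20}, so |A + A| = 10. Thus K = 10/4 = 5/2. For comparison, the minimum possible |A + A| over all 4-element sets is 2·4 − 1 = 7 (so min K = 7/4), attained only by arithmetic progressions.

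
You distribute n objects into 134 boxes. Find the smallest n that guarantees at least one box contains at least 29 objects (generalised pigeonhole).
n = (29 − 1)·134 + 1 = 3753

By the generalised pigeonhole principle, to guarantee some box contains ≥ r objects we need more than (r − 1) · k objects total. Threshold: n = (r − 1) · k + 1. With r = 29 and k = 134: n = 28 · 134 + 1 = 3752 + 1 = 3753. For n = 3752 = 28 · 134, we can put exactly 28 objects in every box, avoiding 29 in any single one — so 3753 is tight.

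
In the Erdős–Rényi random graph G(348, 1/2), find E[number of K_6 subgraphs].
E[# K_6] = C(348, 6) · (1/2)^C(6, 2) = 2362239780292 / 2^15 = 590559945073/8192 ≈ 72089837.045044

For each 6-subset S of vertices (there are C(348, 6) = 2362239780292 such S), let X_S = 1 if S induces a K_6 (all C(6, 2) = 15 edges present). Then P(X_S = 1) = (1/2)^15 = 1/32768. By linearity of expectation, E[# K_6] = C(348, 6) · (1/2)^15 = 2362239780292 / 32768 = 590559945073/8192 ≈ 72089837.045044.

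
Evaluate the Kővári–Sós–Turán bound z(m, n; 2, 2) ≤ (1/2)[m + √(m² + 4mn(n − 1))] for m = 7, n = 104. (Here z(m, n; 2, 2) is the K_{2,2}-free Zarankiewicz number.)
z(7, 104; 2, 2) ≤ (1/2)[7 + √(7² + 4·7·104·103)] = (1/2)[7 + √299985] = 277.3544

Kővári–Sós–Turán: let r_1, ..., r_7 be the row sums and z = Σ r_i the total number of 1s. Each pair of columns can share at most one row with both entries 1 (else a 2×2 all-ones block appears), so Σ_i C(r_i, 2) ≤ C(104, 2) = 5356. By convexity Σ_i C(r_i, 2) ≥ 7·C(z/7, 2) = z(z − 7)/(2·7), giving z² − 7z − 7·104·103 ≤ 0 and hence z ≤ (1/2)[7 + √(49 + 4·74984)] = (1/2)[7 + √299985] ≈ (1/2)(7 + 547.7089) = 277.3544.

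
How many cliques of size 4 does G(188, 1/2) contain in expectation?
E[# K_4] = C(188, 4) · (1/2)^C(4, 2) = 50404915 / 2^6 = 787576.796875

For each 4-subset S of vertices (there are C(188, 4) = 50404915 such S), let X_S = 1 if S induces a K_4 (all C(4, 2) = 6 edges present). Then P(X_S = 1) = (1/2)^6 = 1/64. By linearity of expectation, E[# K_4] = C(188, 4) · (1/2)^6 = 50404915 / 64 = 787576.796875.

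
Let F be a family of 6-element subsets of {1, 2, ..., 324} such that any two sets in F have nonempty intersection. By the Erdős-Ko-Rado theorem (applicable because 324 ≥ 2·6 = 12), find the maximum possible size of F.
max |F| = C(323, 5) = 28400294384

Erdős-Ko-Rado (1961): when n ≥ 2k, max |F| = C(n−1, k−1). The bound is attained by the star {A : i ∈ A} for any fixed i ∈ [n]. Here C(324−1, 6−1) = C(323, 5) = 28400294384.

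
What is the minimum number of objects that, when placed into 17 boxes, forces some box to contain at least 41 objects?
n = (41 − 1)·17 + 1 = 681

By the generalised pigeonhole principle, to guarantee some box contains ≥ r objects we need more than (r − 1) · k objects total. Threshold: n = (r − 1) · k + 1. With r = 41 and k = 17: n = 40 · 17 + 1 = 680 + 1 = 681. For n = 680 = 40 · 17, we can put exactly 40 objects in every box, avoiding 41 in any single one — so 681 is tight.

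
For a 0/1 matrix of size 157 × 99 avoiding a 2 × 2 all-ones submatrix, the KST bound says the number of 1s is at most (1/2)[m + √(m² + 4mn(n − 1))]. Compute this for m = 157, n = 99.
z(157, 99; 2, 2) ≤ (1/2)[157 + √(157² + 4·157·99·98)] = (1/2)[157 + √6117505] = 1315.1795

Kővári–Sós–Turán: let r_1, ..., r_157 be the row sums and z = Σ r_i the total number of 1s. Each pair of columns can share at most one row with both entries 1 (else a 2×2 all-ones block appears), so Σ_i C(r_i, 2) ≤ C(99, 2) = 4851. By convexity Σ_i C(r_i, 2) ≥ 157·C(z/157, 2) = z(z − 157)/(2·157), giving z² − 157z − 157·99·98 ≤ 0 and hence z ≤ (1/2)[157 + √(24649 + 4·1523214)] = (1/2)[157 + √6117505] ≈ (1/2)(157 + 2473.3591) = 1315.1795.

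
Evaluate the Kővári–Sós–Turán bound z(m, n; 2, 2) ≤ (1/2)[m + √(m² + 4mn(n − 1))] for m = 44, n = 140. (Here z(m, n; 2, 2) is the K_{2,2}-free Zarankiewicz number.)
z(44, 140; 2, 2) ≤ (1/2)[44 + √(44² + 4·44·140·139)] = (1/2)[44 + √3426896] = 947.5939

Kővári–Sós–Turán: let r_1, ..., r_44 be the row sums and z = Σ r_i the total number of 1s. Each pair of columns can share at most one row with both entries 1 (else a 2×2 all-ones block appears), so Σ_i C(r_i, 2) ≤ C(140, 2) = 9730. By convexity Σ_i C(r_i, 2) ≥ 44·C(z/44, 2) = z(z − 44)/(2·44), giving z² − 44z − 44·140·139 ≤ 0 and hence z ≤ (1/2)[44 + √(1936 + 4·856240)] = (1/2)[44 + √3426896] ≈ (1/2)(44 + 1851.1877) = 947.5939.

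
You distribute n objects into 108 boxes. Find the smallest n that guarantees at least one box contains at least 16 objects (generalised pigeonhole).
n = (16 − 1)·108 + 1 = 1621

By the generalised pigeonhole principle, to guarantee some box contains ≥ r objects we need more than (r − 1) · k objects total. Threshold: n = (r − 1) · k + 1. With r = 16 and k = 108: n = 15 · 108 + 1 = 1620 + 1 = 1621. For n = 1620 = 15 · 108, we can put exactly 15 objects in every box, avoiding 16 in any single one — so 1621 is tight.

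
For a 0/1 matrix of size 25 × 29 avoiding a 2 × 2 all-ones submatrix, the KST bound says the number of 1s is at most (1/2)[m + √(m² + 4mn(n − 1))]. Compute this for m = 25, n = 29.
z(25, 29; 2, 2) ≤ (1/2)[25 + √(25² + 4·25·29·28)] = (1/2)[25 + √81825] = 155.5253

Kővári–Sós–Turán: let r_1, ..., r_25 be the row sums and z = Σ r_i the total number of 1s. Each pair of columns can share at most one row with both entries 1 (else a 2×2 all-ones block appears), so Σ_i C(r_i, 2) ≤ C(29, 2) = 406. By convexity Σ_i C(r_i, 2) ≥ 25·C(z/25, 2) = z(z − 25)/(2·25), giving z² − 25z − 25·29·28 ≤ 0 and hence z ≤ (1/2)[25 + √(625 + 4·20300)] = (1/2)[25 + √81825] ≈ (1/2)(25 + 286.0507) = 155.5253.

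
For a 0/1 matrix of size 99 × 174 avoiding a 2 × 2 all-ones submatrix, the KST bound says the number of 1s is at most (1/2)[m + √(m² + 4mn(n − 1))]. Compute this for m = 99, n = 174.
z(99, 174; 2, 2) ≤ (1/2)[99 + √(99² + 4·99·174·173)] = (1/2)[99 + √11930193] = 1776.5056

Kővári–Sós–Turán: let r_1, ..., r_99 be the row sums and z = Σ r_i the total number of 1s. Each pair of columns can share at most one row with both entries 1 (else a 2×2 all-ones block appears), so Σ_i C(r_i, 2) ≤ C(174, 2) = 15051. By convexity Σ_i C(r_i, 2) ≥ 99·C(z/99, 2) = z(z − 99)/(2·99), giving z² − 99z − 99·174·173 ≤ 0 and hence z ≤ (1/2)[99 + √(9801 + 4·2980098)] = (1/2)[99 + √11930193] ≈ (1/2)(99 + 3454.0111) = 1776.5056.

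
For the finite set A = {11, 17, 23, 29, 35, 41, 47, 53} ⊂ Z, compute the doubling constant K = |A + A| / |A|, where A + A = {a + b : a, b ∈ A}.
K = |A + A| / |A| = 15/8

Enumerate A + A = {a + b : a, b ∈ A}. With |A| = 8, there are |A|^2 = 64 ordered sum pairs; collecting distinct values, A + A = {22, 28, 34, 40, 46, 52, 58, 64, 70, 76, 82, 88, 94, 100, 106}, so |A + A| = 15. Thus K = 15/8. Here |A + A| = 2|A| − 1 = 15, the minimum possible — so K = 15/8 is minimal, which holds iff A is an arithmetic progression.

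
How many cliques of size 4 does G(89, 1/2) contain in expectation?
E[# K_4] = C(89, 4) · (1/2)^C(4, 2) = 2441626 / 2^6 = 1220813/32 = 38150.40625

For each 4-subset S of vertices (there are C(89, 4) = 2441626 such S), let X_S = 1 if S induces a K_4 (all C(4, 2) = 6 edges present). Then P(X_S = 1) = (1/2)^6 = 1/64. By linearity of expectation, E[# K_4] = C(89, 4) · (1/2)^6 = 2441626 / 64 = 1220813/32 = 38150.40625.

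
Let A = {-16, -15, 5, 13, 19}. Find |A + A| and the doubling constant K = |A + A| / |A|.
K = |A + A| / |A| = 15/5 = 3

Enumerate A + A = {a + b : a, b ∈ A}. With |A| = 5, there are |A|^2 = 25 ordered sum pairs; collecting distinct values, A + A = {-32, -31, -30, -11, -10, -3, -2, 3, 4, 10, 18, 24, 26, 32, 38}, so |A + A| = 15. Thus K = 15/5 = 3. For comparison, the minimum possible |A + A| over all 5-element sets is 2·5 − 1 = 9 (so min K = 9/5), attained only by arithmetic progressions.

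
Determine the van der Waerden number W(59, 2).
W(59, 2) = 59 + 1 = 60

A 2-term AP is any pair of integers, so a monochromatic 2-AP exists iff some colour is used at least twice. With 59 colours, the colouring i ↦ i on {1, ..., 59} uses each colour once, avoiding any monochromatic pair, so W(59, 2) > 59. For {1, ..., 60}, pigeonhole forces two integers of the same colour, which form a monochromatic 2-AP. Hence W(59, 2) = 60.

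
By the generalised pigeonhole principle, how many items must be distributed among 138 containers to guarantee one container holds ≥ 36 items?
n = (36 − 1)·138 + 1 = 4831

By the generalised pigeonhole principle, to guarantee some box contains ≥ r objects we need more than (r − 1) · k objects total. Threshold: n = (r − 1) · k + 1. With r = 36 and k = 138: n = 35 · 138 + 1 = 4830 + 1 = 4831. For n = 4830 = 35 · 138, we can put exactly 35 objects in every box, avoiding 36 in any single one — so 4831 is tight.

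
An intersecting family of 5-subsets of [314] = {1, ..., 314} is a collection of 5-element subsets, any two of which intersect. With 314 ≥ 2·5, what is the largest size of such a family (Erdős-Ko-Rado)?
max |F| = C(313, 4) = 392292290

Erdős-Ko-Rado (1961): when n ≥ 2k, max |F| = C(n−1, k−1). The bound is attained by the star {A : i ∈ A} for any fixed i ∈ [n]. Here C(314−1, 5−1) = C(313, 4) = 392292290.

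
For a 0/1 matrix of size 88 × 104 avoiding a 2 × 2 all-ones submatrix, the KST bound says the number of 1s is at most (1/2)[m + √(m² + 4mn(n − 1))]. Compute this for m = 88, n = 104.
z(88, 104; 2, 2) ≤ (1/2)[88 + √(88² + 4·88·104·103)] = (1/2)[88 + √3778368] = 1015.9012

Kővári–Sós–Turán: let r_1, ..., r_88 be the row sums and z = Σ r_i the total number of 1s. Each pair of columns can share at most one row with both entries 1 (else a 2×2 all-ones block appears), so Σ_i C(r_i, 2) ≤ C(104, 2) = 5356. By convexity Σ_i C(r_i, 2) ≥ 88·C(z/88, 2) = z(z − 88)/(2·88), giving z² − 88z − 88·104·103 ≤ 0 and hence z ≤ (1/2)[88 + √(7744 + 4·942656)] = (1/2)[88 + √3778368] ≈ (1/2)(88 + 1943.8025) = 1015.9012.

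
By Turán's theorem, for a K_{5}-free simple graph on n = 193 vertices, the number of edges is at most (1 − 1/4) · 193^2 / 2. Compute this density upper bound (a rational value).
Turán density bound = (3/4) · 193^2/2 = 111747/8 ≈ 13968.375

Turán's theorem: ex(n, K_{r+1}) is achieved by the complete r-partite Turán graph T(n, r) with parts as balanced as possible, and is at most (1 − 1/r) · n^2/2. For r = 4, n = 193: the density bound is (3/4) · 37249/2 = 111747/8 ≈ 13968.375. The integer-valued extremum is e(T(193, 4)) = 13968, which is strictly less than the density bound 111747/8 since 4 ∤ 193 (the parts of T(193, 4) cannot all be equal).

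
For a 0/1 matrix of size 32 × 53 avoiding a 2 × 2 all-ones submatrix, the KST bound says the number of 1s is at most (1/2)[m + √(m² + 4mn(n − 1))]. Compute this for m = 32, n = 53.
z(32, 53; 2, 2) ≤ (1/2)[32 + √(32² + 4·32·53·52)] = (1/2)[32 + √353792] = 313.4021

Kővári–Sós–Turán: let r_1, ..., r_32 be the row sums and z = Σ r_i the total number of 1s. Each pair of columns can share at most one row with both entries 1 (else a 2×2 all-ones block appears), so Σ_i C(r_i, 2) ≤ C(53, 2) = 1378. By convexity Σ_i C(r_i, 2) ≥ 32·C(z/32, 2) = z(z − 32)/(2·32), giving z² − 32z − 32·53·52 ≤ 0 and hence z ≤ (1/2)[32 + √(1024 + 4·88192)] = (1/2)[32 + √353792] ≈ (1/2)(32 + 594.8042) = 313.4021.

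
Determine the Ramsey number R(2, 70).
R(2, 70) = 70

R(2, k) = k for all k ≥ 2: in a 2-colouring of K_k, either some edge is red (a red K_2) or all edges are blue (a blue K_k). And K_{69} coloured all-blue has no blue K_70, so R(2, 70) > 69. Hence R(2, 70) = 70.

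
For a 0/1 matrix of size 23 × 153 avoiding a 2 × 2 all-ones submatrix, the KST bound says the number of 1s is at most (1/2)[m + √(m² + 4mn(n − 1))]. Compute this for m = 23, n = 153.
z(23, 153; 2, 2) ≤ (1/2)[23 + √(23² + 4·23·153·152)] = (1/2)[23 + √2140081] = 742.9508

Kővári–Sós–Turán: let r_1, ..., r_23 be the row sums and z = Σ r_i the total number of 1s. Each pair of columns can share at most one row with both entries 1 (else a 2×2 all-ones block appears), so Σ_i C(r_i, 2) ≤ C(153, 2) = 11628. By convexity Σ_i C(r_i, 2) ≥ 23·C(z/23, 2) = z(z − 23)/(2·23), giving z² − 23z − 23·153·152 ≤ 0 and hence z ≤ (1/2)[23 + √(529 + 4·534888)] = (1/2)[23 + √2140081] ≈ (1/2)(23 + 1462.9016) = 742.9508.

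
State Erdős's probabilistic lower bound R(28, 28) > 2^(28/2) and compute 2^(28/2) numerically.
2^(28/2) = 16384; so R(28, 28) > 16384

Colour each edge of K_n uniformly at random with red/blue. The expected number of monochromatic K_28 is C(n, 28) · 2 · 2^(−C(28,2)). If C(n, 28) · 2^(1 − C(28,2)) < 1, then with positive probability no monochromatic K_28 exists, so R(28, 28) > n. The standard estimate C(n, 28) ≤ n^28/28! shows this inequality holds whenever n ≤ 2^(28/2) (since 28! · 2^(C(28,2) − 1) > 2^(28^2/2) ≥ n^28). Hence R(28, 28) > 2^(28/2) = 16384.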